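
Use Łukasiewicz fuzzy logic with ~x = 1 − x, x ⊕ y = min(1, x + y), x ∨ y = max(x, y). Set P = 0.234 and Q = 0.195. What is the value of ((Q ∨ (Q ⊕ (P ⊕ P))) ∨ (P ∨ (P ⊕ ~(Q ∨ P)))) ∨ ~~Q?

1.000

P ⊕ P = min(1, 0.234 + 0.234) = min(1, 0.468) = 0.468
Q ⊕ (P ⊕ P) = min(1, 0.195 + 0.468) = min(1, 0.663) = 0.663
Q ∨ (Q ⊕ (P ⊕ P)) = max(0.195, 0.663) = 0.663
Q ∨ P = max(0.195, 0.234) = 0.234
~(Q ∨ P) = 1 − 0.234 = 0.766
P ⊕ ~(Q ∨ P) = min(1, 0.234 + 0.766) = min(1, 1.000) = 1.000
P ∨ (P ⊕ ~(Q ∨ P)) = max(0.234, 1.000) = 1.000
(Q ∨ (Q ⊕ (P ⊕ P))) ∨ (P ∨ (P ⊕ ~(Q ∨ P))) = max(0.663, 1.000) = 1.000
~Q = 1 − 0.195 = 0.805
~~Q = 1 − 0.805 = 0.195
((Q ∨ (Q ⊕ (P ⊕ P))) ∨ (P ∨ (P ⊕ ~(Q ∨ P)))) ∨ ~~Q = max(1.000, 0.195) = 1.000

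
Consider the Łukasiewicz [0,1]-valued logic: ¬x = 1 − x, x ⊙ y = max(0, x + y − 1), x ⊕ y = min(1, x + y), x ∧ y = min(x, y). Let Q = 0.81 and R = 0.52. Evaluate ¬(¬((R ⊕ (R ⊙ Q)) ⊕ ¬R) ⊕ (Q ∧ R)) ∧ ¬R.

R ⊙ Q = max(0, 0.52 + 0.81 − 1) = max(0, 0.33) = 0.33
R ⊕ (R ⊙ Q) = min(1, 0.52 + 0.33) = min(1, 0.85) = 0.85
¬R = 1 − 0.52 = 0.48
(R ⊕ (R ⊙ Q)) ⊕ ¬R = min(1, 0.85 + 0.48) = min(1, 1.33) = 1.00
¬((R ⊕ (R ⊙ Q)) ⊕ ¬R) = 1 − 1.00 = 0.00
Q ∧ R = min(0.81, 0.52) = 0.52
¬((R ⊕ (R ⊙ Q)) ⊕ ¬R) ⊕ (Q ∧ R) = min(1, 0.00 + 0.52) = min(1, 0.52) = 0.52
¬(¬((R ⊕ (R ⊙ Q)) ⊕ ¬R) ⊕ (Q ∧ R)) = 1 − 0.52 = 0.48
¬(¬((R ⊕ (R ⊙ Q)) ⊕ ¬R) ⊕ (Q ∧ R)) ∧ ¬R = min(0.48, 0.48) = 0.48

0.48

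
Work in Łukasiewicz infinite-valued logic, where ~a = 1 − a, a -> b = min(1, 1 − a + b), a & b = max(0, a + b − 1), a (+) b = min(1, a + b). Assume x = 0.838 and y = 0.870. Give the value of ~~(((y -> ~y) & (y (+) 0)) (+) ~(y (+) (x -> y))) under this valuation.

0.130

~y = 1 − 0.870 = 0.130
y -> ~y = min(1, 1 − 0.870 + 0.130) = min(1, 0.260) = 0.260
y (+) 0 = min(1, 0.870 + 0.000) = min(1, 0.870) = 0.870
(y -> ~y) & (y (+) 0) = max(0, 0.260 + 0.870 − 1) = max(0, 0.130) = 0.130
x -> y = min(1, 1 − 0.838 + 0.870) = min(1, 1.032) = 1.000
y (+) (x -> y) = min(1, 0.870 + 1.000) = min(1, 1.870) = 1.000
~(y (+) (x -> y)) = 1 − 1.000 = 0.000
((y -> ~y) & (y (+) 0)) (+) ~(y (+) (x -> y)) = min(1, 0.130 + 0.000) = min(1, 0.130) = 0.130
~(((y -> ~y) & (y (+) 0)) (+) ~(y (+) (x -> y))) = 1 − 0.130 = 0.870
~~(((y -> ~y) & (y (+) 0)) (+) ~(y (+) (x -> y))) = 1 − 0.870 = 0.130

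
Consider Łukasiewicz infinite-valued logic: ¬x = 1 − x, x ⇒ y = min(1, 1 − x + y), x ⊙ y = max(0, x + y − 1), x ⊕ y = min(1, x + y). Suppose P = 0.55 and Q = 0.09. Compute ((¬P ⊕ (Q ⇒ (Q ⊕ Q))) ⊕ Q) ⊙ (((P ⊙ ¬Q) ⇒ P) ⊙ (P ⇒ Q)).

0.54

¬P = 1 − 0.55 = 0.45
Q ⊕ Q = min(1, 0.09 + 0.09) = min(1, 0.18) = 0.18
Q ⇒ (Q ⊕ Q) = min(1, 1 − 0.09 + 0.18) = min(1, 1.09) = 1.00
¬P ⊕ (Q ⇒ (Q ⊕ Q)) = min(1, 0.45 + 1.00) = min(1, 1.45) = 1.00
(¬P ⊕ (Q ⇒ (Q ⊕ Q))) ⊕ Q = min(1, 1.00 + 0.09) = min(1, 1.09) = 1.00
¬Q = 1 − 0.09 = 0.91
P ⊙ ¬Q = max(0, 0.55 + 0.91 − 1) = max(0, 0.46) = 0.46
(P ⊙ ¬Q) ⇒ P = min(1, 1 − 0.46 + 0.55) = min(1, 1.09) = 1.00
P ⇒ Q = min(1, 1 − 0.55 + 0.09) = min(1, 0.54) = 0.54
((P ⊙ ¬Q) ⇒ P) ⊙ (P ⇒ Q) = max(0, 1.00 + 0.54 − 1) = max(0, 0.54) = 0.54
((¬P ⊕ (Q ⇒ (Q ⊕ Q))) ⊕ Q) ⊙ (((P ⊙ ¬Q) ⇒ P) ⊙ (P ⇒ Q)) = max(0, 1.00 + 0.54 − 1) = max(0, 0.54) = 0.54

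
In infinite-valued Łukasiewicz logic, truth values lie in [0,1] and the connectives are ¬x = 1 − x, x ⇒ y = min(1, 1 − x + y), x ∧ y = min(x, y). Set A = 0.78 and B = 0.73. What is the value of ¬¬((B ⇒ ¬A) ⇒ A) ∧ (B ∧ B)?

0.73

¬A = 1 − 0.78 = 0.22
B ⇒ ¬A = min(1, 1 − 0.73 + 0.22) = min(1, 0.49) = 0.49
(B ⇒ ¬A) ⇒ A = min(1, 1 − 0.49 + 0.78) = min(1, 1.29) = 1.00
¬((B ⇒ ¬A) ⇒ A) = 1 − 1.00 = 0.00
¬¬((B ⇒ ¬A) ⇒ A) = 1 − 0.00 = 1.00
B ∧ B = min(0.73, 0.73) = 0.73
¬¬((B ⇒ ¬A) ⇒ A) ∧ (B ∧ B) = min(1.00, 0.73) = 0.73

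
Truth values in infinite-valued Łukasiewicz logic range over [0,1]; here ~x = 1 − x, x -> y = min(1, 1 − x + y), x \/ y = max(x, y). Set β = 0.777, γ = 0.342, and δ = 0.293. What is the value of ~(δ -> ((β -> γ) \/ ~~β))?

β -> γ = min(1, 1 − 0.777 + 0.342) = min(1, 0.565) = 0.565
~β = 1 − 0.777 = 0.223
~~β = 1 − 0.223 = 0.777
(β -> γ) \/ ~~β = max(0.565, 0.777) = 0.777
δ -> ((β -> γ) \/ ~~β) = min(1, 1 − 0.293 + 0.777) = min(1, 1.484) = 1.000
~(δ -> ((β -> γ) \/ ~~β)) = 1 − 1.000 = 0.000

0.000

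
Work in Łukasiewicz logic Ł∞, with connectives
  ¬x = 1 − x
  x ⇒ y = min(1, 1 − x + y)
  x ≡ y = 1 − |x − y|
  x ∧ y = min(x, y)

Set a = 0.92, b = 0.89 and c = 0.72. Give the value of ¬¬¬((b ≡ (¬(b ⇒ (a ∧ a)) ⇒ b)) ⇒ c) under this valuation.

a ∧ a = min(0.92, 0.92) = 0.92
b ⇒ (a ∧ a) = min(1, 1 − 0.89 + 0.92) = min(1, 1.03) = 1.00
¬(b ⇒ (a ∧ a)) = 1 − 1.00 = 0.00
¬(b ⇒ (a ∧ a)) ⇒ b = min(1, 1 − 0.00 + 0.89) = min(1, 1.89) = 1.00
b ≡ (¬(b ⇒ (a ∧ a)) ⇒ b) = 1 − |0.89 − 1.00| = 1 − 0.11 = 0.89
(b ≡ (¬(b ⇒ (a ∧ a)) ⇒ b)) ⇒ c = min(1, 1 − 0.89 + 0.72) = min(1, 0.83) = 0.83
¬((b ≡ (¬(b ⇒ (a ∧ a)) ⇒ b)) ⇒ c) = 1 − 0.83 = 0.17
¬¬((b ≡ (¬(b ⇒ (a ∧ a)) ⇒ b)) ⇒ c) = 1 − 0.17 = 0.83
¬¬¬((b ≡ (¬(b ⇒ (a ∧ a)) ⇒ b)) ⇒ c) = 1 − 0.83 = 0.17

0.17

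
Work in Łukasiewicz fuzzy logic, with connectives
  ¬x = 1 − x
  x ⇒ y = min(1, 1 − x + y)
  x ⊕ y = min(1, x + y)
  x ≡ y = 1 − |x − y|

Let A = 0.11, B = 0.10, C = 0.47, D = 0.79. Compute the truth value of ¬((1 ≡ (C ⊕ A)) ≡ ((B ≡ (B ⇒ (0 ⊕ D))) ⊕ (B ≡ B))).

0.42

C ⊕ A = min(1, 0.47 + 0.11) = min(1, 0.58) = 0.58
1 ≡ (C ⊕ A) = 1 − |1.00 − 0.58| = 1 − 0.42 = 0.58
0 ⊕ D = min(1, 0.00 + 0.79) = min(1, 0.79) = 0.79
B ⇒ (0 ⊕ D) = min(1, 1 − 0.10 + 0.79) = min(1, 1.69) = 1.00
B ≡ (B ⇒ (0 ⊕ D)) = 1 − |0.10 − 1.00| = 1 − 0.90 = 0.10
B ≡ B = 1 − |0.10 − 0.10| = 1 − 0.00 = 1.00
(B ≡ (B ⇒ (0 ⊕ D))) ⊕ (B ≡ B) = min(1, 0.10 + 1.00) = min(1, 1.10) = 1.00
(1 ≡ (C ⊕ A)) ≡ ((B ≡ (B ⇒ (0 ⊕ D))) ⊕ (B ≡ B)) = 1 − |0.58 − 1.00| = 1 − 0.42 = 0.58
¬((1 ≡ (C ⊕ A)) ≡ ((B ≡ (B ⇒ (0 ⊕ D))) ⊕ (B ≡ B))) = 1 − 0.58 = 0.42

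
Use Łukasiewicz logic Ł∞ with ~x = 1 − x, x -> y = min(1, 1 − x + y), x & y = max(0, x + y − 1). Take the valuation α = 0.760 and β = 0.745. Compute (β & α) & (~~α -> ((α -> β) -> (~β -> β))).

0.505

β & α = max(0, 0.745 + 0.760 − 1) = max(0, 0.505) = 0.505
~α = 1 − 0.760 = 0.240
~~α = 1 − 0.240 = 0.760
α -> β = min(1, 1 − 0.760 + 0.745) = min(1, 0.985) = 0.985
~β = 1 − 0.745 = 0.255
~β -> β = min(1, 1 − 0.255 + 0.745) = min(1, 1.490) = 1.000
(α -> β) -> (~β -> β) = min(1, 1 − 0.985 + 1.000) = min(1, 1.015) = 1.000
~~α -> ((α -> β) -> (~β -> β)) = min(1, 1 − 0.760 + 1.000) = min(1, 1.240) = 1.000
(β & α) & (~~α -> ((α -> β) -> (~β -> β))) = max(0, 0.505 + 1.000 − 1) = max(0, 0.505) = 0.505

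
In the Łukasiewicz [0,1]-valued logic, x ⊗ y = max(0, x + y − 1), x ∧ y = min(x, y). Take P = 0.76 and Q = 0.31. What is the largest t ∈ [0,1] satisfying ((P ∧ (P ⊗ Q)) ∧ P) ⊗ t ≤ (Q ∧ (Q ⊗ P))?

1.00

P ⊗ Q = max(0, 0.76 + 0.31 − 1) = max(0, 0.07) = 0.07
P ∧ (P ⊗ Q) = min(0.76, 0.07) = 0.07
(P ∧ (P ⊗ Q)) ∧ P = min(0.07, 0.76) = 0.07
So the left factor is (P ∧ (P ⊗ Q)) ∧ P = 0.07.
Q ⊗ P = max(0, 0.31 + 0.76 − 1) = max(0, 0.07) = 0.07
Q ∧ (Q ⊗ P) = min(0.31, 0.07) = 0.07
So the right-hand bound is Q ∧ (Q ⊗ P) = 0.07.
The residuum of the Łukasiewicz t-norm gives the supremum: min(1, 1 − 0.07 + 0.07).
1 − 0.07 + 0.07 = 1.00, so t = min(1, 1.00) = 1.00.
Check: 0.07 ⊗ 1.00 = max(0, 0.07) = 0.07 ≤ 0.07.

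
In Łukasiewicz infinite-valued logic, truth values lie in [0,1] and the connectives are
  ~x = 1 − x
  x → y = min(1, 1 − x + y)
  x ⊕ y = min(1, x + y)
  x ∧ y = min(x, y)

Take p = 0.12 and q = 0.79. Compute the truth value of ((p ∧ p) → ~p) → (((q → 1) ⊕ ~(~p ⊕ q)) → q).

0.79

p ∧ p = min(0.12, 0.12) = 0.12
~p = 1 − 0.12 = 0.88
(p ∧ p) → ~p = min(1, 1 − 0.12 + 0.88) = min(1, 1.76) = 1.00
q → 1 = min(1, 1 − 0.79 + 1.00) = min(1, 1.21) = 1.00
~p ⊕ q = min(1, 0.88 + 0.79) = min(1, 1.67) = 1.00
~(~p ⊕ q) = 1 − 1.00 = 0.00
(q → 1) ⊕ ~(~p ⊕ q) = min(1, 1.00 + 0.00) = min(1, 1.00) = 1.00
((q → 1) ⊕ ~(~p ⊕ q)) → q = min(1, 1 − 1.00 + 0.79) = min(1, 0.79) = 0.79
((p ∧ p) → ~p) → (((q → 1) ⊕ ~(~p ⊕ q)) → q) = min(1, 1 − 1.00 + 0.79) = min(1, 0.79) = 0.79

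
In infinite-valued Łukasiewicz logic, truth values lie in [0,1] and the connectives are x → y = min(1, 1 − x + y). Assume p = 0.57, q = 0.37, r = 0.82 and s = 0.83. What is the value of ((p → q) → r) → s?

p → q = min(1, 1 − 0.57 + 0.37) = min(1, 0.80) = 0.80
(p → q) → r = min(1, 1 − 0.80 + 0.82) = min(1, 1.02) = 1.00
((p → q) → r) → s = min(1, 1 − 1.00 + 0.83) = min(1, 0.83) = 0.83

0.83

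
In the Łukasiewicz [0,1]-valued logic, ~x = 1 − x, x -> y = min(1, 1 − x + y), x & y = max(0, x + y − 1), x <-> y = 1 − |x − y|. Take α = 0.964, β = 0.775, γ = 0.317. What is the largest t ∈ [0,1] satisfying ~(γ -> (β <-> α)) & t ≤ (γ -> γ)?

1.000

β <-> α = 1 − |0.775 − 0.964| = 1 − 0.189 = 0.811
γ -> (β <-> α) = min(1, 1 − 0.317 + 0.811) = min(1, 1.494) = 1.000
~(γ -> (β <-> α)) = 1 − 1.000 = 0.000
So the left factor is ~(γ -> (β <-> α)) = 0.000.
γ -> γ = min(1, 1 − 0.317 + 0.317) = min(1, 1.000) = 1.000
So the right-hand bound is γ -> γ = 1.000.
The residuum of the Łukasiewicz t-norm gives the supremum: min(1, 1 − 0.000 + 1.000).
1 − 0.000 + 1.000 = 2.000, so t = min(1, 2.000) = 1.000.
Check: 0.000 & 1.000 = max(0, 0.000) = 0.000 ≤ 1.000.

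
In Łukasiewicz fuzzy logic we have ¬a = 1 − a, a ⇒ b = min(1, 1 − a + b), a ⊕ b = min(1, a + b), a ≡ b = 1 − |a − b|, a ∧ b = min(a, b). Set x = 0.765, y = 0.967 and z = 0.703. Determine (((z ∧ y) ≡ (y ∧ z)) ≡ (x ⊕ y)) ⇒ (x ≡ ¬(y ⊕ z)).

z ∧ y = min(0.703, 0.967) = 0.703
y ∧ z = min(0.967, 0.703) = 0.703
(z ∧ y) ≡ (y ∧ z) = 1 − |0.703 − 0.703| = 1 − 0.000 = 1.000
x ⊕ y = min(1, 0.765 + 0.967) = min(1, 1.732) = 1.000
((z ∧ y) ≡ (y ∧ z)) ≡ (x ⊕ y) = 1 − |1.000 − 1.000| = 1 − 0.000 = 1.000
y ⊕ z = min(1, 0.967 + 0.703) = min(1, 1.670) = 1.000
¬(y ⊕ z) = 1 − 1.000 = 0.000
x ≡ ¬(y ⊕ z) = 1 − |0.765 − 0.000| = 1 − 0.765 = 0.235
(((z ∧ y) ≡ (y ∧ z)) ≡ (x ⊕ y)) ⇒ (x ≡ ¬(y ⊕ z)) = min(1, 1 − 1.000 + 0.235) = min(1, 0.235) = 0.235

0.235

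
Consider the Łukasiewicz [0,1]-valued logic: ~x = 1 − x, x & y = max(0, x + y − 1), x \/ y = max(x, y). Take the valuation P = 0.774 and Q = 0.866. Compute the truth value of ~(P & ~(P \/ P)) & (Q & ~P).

0.092

P \/ P = max(0.774, 0.774) = 0.774
~(P \/ P) = 1 − 0.774 = 0.226
P & ~(P \/ P) = max(0, 0.774 + 0.226 − 1) = max(0, 0.000) = 0.000
~(P & ~(P \/ P)) = 1 − 0.000 = 1.000
~P = 1 − 0.774 = 0.226
Q & ~P = max(0, 0.866 + 0.226 − 1) = max(0, 0.092) = 0.092
~(P & ~(P \/ P)) & (Q & ~P) = max(0, 1.000 + 0.092 − 1) = max(0, 0.092) = 0.092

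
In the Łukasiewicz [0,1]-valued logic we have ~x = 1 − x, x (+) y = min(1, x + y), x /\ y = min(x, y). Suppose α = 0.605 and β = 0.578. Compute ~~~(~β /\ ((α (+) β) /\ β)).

0.578

~β = 1 − 0.578 = 0.422
α (+) β = min(1, 0.605 + 0.578) = min(1, 1.183) = 1.000
(α (+) β) /\ β = min(1.000, 0.578) = 0.578
~β /\ ((α (+) β) /\ β) = min(0.422, 0.578) = 0.422
~(~β /\ ((α (+) β) /\ β)) = 1 − 0.422 = 0.578
~~(~β /\ ((α (+) β) /\ β)) = 1 − 0.578 = 0.422
~~~(~β /\ ((α (+) β) /\ β)) = 1 − 0.422 = 0.578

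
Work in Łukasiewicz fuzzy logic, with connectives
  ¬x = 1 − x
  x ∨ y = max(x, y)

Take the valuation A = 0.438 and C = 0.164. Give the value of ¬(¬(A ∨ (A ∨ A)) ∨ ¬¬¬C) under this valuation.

0.164

A ∨ A = max(0.438, 0.438) = 0.438
A ∨ (A ∨ A) = max(0.438, 0.438) = 0.438
¬(A ∨ (A ∨ A)) = 1 − 0.438 = 0.562
¬C = 1 − 0.164 = 0.836
¬¬C = 1 − 0.836 = 0.164
¬¬¬C = 1 − 0.164 = 0.836
¬(A ∨ (A ∨ A)) ∨ ¬¬¬C = max(0.562, 0.836) = 0.836
¬(¬(A ∨ (A ∨ A)) ∨ ¬¬¬C) = 1 − 0.836 = 0.164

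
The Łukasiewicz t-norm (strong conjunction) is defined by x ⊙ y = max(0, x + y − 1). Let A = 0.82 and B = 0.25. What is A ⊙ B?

A ⊙ B = max(0, 0.82 + 0.25 − 1) = max(0, 0.07) = 0.07
For comparison, the Gödel (minimum) t-norm min(x, y) would give 0.25.

0.07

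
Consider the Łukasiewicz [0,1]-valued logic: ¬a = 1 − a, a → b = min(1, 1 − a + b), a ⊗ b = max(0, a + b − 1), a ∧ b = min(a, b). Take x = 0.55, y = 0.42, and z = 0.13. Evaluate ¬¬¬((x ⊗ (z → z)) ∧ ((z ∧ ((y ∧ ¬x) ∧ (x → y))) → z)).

z → z = min(1, 1 − 0.13 + 0.13) = min(1, 1.00) = 1.00
x ⊗ (z → z) = max(0, 0.55 + 1.00 − 1) = max(0, 0.55) = 0.55
¬x = 1 − 0.55 = 0.45
y ∧ ¬x = min(0.42, 0.45) = 0.42
x → y = min(1, 1 − 0.55 + 0.42) = min(1, 0.87) = 0.87
(y ∧ ¬x) ∧ (x → y) = min(0.42, 0.87) = 0.42
z ∧ ((y ∧ ¬x) ∧ (x → y)) = min(0.13, 0.42) = 0.13
(z ∧ ((y ∧ ¬x) ∧ (x → y))) → z = min(1, 1 − 0.13 + 0.13) = min(1, 1.00) = 1.00
(x ⊗ (z → z)) ∧ ((z ∧ ((y ∧ ¬x) ∧ (x → y))) → z) = min(0.55, 1.00) = 0.55
¬((x ⊗ (z → z)) ∧ ((z ∧ ((y ∧ ¬x) ∧ (x → y))) → z)) = 1 − 0.55 = 0.45
¬¬((x ⊗ (z → z)) ∧ ((z ∧ ((y ∧ ¬x) ∧ (x → y))) → z)) = 1 − 0.45 = 0.55
¬¬¬((x ⊗ (z → z)) ∧ ((z ∧ ((y ∧ ¬x) ∧ (x → y))) → z)) = 1 − 0.55 = 0.45

0.45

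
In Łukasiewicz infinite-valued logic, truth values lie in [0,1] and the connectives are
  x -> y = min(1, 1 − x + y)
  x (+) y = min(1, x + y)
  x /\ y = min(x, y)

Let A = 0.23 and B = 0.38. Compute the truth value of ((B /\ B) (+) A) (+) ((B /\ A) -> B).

B /\ B = min(0.38, 0.38) = 0.38
(B /\ B) (+) A = min(1, 0.38 + 0.23) = min(1, 0.61) = 0.61
B /\ A = min(0.38, 0.23) = 0.23
(B /\ A) -> B = min(1, 1 − 0.23 + 0.38) = min(1, 1.15) = 1.00
((B /\ B) (+) A) (+) ((B /\ A) -> B) = min(1, 0.61 + 1.00) = min(1, 1.61) = 1.00

1.00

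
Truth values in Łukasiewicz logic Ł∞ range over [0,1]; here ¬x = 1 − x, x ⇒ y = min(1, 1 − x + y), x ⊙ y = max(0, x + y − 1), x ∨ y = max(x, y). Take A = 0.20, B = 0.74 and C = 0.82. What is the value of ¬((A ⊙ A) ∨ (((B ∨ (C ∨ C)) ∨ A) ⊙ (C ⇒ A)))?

A ⊙ A = max(0, 0.20 + 0.20 − 1) = max(0, -0.60) = 0.00
C ∨ C = max(0.82, 0.82) = 0.82
B ∨ (C ∨ C) = max(0.74, 0.82) = 0.82
(B ∨ (C ∨ C)) ∨ A = max(0.82, 0.20) = 0.82
C ⇒ A = min(1, 1 − 0.82 + 0.20) = min(1, 0.38) = 0.38
((B ∨ (C ∨ C)) ∨ A) ⊙ (C ⇒ A) = max(0, 0.82 + 0.38 − 1) = max(0, 0.20) = 0.20
(A ⊙ A) ∨ (((B ∨ (C ∨ C)) ∨ A) ⊙ (C ⇒ A)) = max(0.00, 0.20) = 0.20
¬((A ⊙ A) ∨ (((B ∨ (C ∨ C)) ∨ A) ⊙ (C ⇒ A))) = 1 − 0.20 = 0.80

0.80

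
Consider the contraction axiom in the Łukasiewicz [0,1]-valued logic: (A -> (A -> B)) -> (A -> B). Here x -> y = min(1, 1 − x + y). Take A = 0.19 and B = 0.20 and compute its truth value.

A -> B = min(1, 1 − 0.19 + 0.20) = min(1, 1.01) = 1.00
A -> (A -> B) = min(1, 1 − 0.19 + 1.00) = min(1, 1.81) = 1.00
(A -> (A -> B)) -> (A -> B) = min(1, 1 − 1.00 + 1.00) = min(1, 1.00) = 1.00

1.00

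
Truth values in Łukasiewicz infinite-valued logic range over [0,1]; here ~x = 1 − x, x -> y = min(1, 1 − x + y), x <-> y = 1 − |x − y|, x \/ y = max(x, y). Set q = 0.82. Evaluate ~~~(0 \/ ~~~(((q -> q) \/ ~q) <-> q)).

0.82

q -> q = min(1, 1 − 0.82 + 0.82) = min(1, 1.00) = 1.00
~q = 1 − 0.82 = 0.18
(q -> q) \/ ~q = max(1.00, 0.18) = 1.00
((q -> q) \/ ~q) <-> q = 1 − |1.00 − 0.82| = 1 − 0.18 = 0.82
~(((q -> q) \/ ~q) <-> q) = 1 − 0.82 = 0.18
~~(((q -> q) \/ ~q) <-> q) = 1 − 0.18 = 0.82
~~~(((q -> q) \/ ~q) <-> q) = 1 − 0.82 = 0.18
0 \/ ~~~(((q -> q) \/ ~q) <-> q) = max(0.00, 0.18) = 0.18
~(0 \/ ~~~(((q -> q) \/ ~q) <-> q)) = 1 − 0.18 = 0.82
~~(0 \/ ~~~(((q -> q) \/ ~q) <-> q)) = 1 − 0.82 = 0.18
~~~(0 \/ ~~~(((q -> q) \/ ~q) <-> q)) = 1 − 0.18 = 0.82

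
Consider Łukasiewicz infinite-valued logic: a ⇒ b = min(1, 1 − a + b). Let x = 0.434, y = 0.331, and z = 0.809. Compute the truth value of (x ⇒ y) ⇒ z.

x ⇒ y = min(1, 1 − 0.434 + 0.331) = min(1, 0.897) = 0.897
(x ⇒ y) ⇒ z = min(1, 1 − 0.897 + 0.809) = min(1, 0.912) = 0.912

0.912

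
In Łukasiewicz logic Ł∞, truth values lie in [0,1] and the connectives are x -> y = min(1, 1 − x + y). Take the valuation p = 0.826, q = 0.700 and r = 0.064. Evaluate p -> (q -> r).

0.538

q -> r = min(1, 1 − 0.700 + 0.064) = min(1, 0.364) = 0.364
p -> (q -> r) = min(1, 1 − 0.826 + 0.364) = min(1, 0.538) = 0.538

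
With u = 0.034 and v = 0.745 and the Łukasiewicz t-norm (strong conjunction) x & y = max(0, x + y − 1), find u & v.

u & v = max(0, 0.034 + 0.745 − 1) = max(0, -0.221) = 0.000
For comparison, the Gödel (minimum) t-norm min(x, y) would give 0.034.

0.000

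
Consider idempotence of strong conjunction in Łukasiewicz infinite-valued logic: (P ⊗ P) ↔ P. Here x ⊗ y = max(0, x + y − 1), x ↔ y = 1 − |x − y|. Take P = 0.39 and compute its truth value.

0.61

P ⊗ P = max(0, 0.39 + 0.39 − 1) = max(0, -0.22) = 0.00
(P ⊗ P) ↔ P = 1 − |0.00 − 0.39| = 1 − 0.39 = 0.61
(The value 0.61 < 1 shows this instance is not satisfied; fails in Ł∞ since a ⊗ a = max(0, 2a−1) ≠ a in general.)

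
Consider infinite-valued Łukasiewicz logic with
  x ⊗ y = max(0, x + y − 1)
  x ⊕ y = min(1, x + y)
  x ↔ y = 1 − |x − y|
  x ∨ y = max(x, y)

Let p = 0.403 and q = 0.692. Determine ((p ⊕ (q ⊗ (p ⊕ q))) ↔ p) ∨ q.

p ⊕ q = min(1, 0.403 + 0.692) = min(1, 1.095) = 1.000
q ⊗ (p ⊕ q) = max(0, 0.692 + 1.000 − 1) = max(0, 0.692) = 0.692
p ⊕ (q ⊗ (p ⊕ q)) = min(1, 0.403 + 0.692) = min(1, 1.095) = 1.000
(p ⊕ (q ⊗ (p ⊕ q))) ↔ p = 1 − |1.000 − 0.403| = 1 − 0.597 = 0.403
((p ⊕ (q ⊗ (p ⊕ q))) ↔ p) ∨ q = max(0.403, 0.692) = 0.692

0.692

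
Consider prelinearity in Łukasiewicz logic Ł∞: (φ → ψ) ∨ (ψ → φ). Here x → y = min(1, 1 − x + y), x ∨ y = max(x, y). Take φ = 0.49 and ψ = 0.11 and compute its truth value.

φ → ψ = min(1, 1 − 0.49 + 0.11) = min(1, 0.62) = 0.62
ψ → φ = min(1, 1 − 0.11 + 0.49) = min(1, 1.38) = 1.00
(φ → ψ) ∨ (ψ → φ) = max(0.62, 1.00) = 1.00
(As expected: a Ł∞-tautology — holds in every MV-chain.)

1.00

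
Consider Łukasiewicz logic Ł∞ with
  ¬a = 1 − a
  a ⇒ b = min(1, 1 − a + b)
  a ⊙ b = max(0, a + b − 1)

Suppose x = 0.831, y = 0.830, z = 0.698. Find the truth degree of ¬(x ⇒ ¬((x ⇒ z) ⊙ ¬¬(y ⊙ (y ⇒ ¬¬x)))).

0.528

x ⇒ z = min(1, 1 − 0.831 + 0.698) = min(1, 0.867) = 0.867
¬x = 1 − 0.831 = 0.169
¬¬x = 1 − 0.169 = 0.831
y ⇒ ¬¬x = min(1, 1 − 0.830 + 0.831) = min(1, 1.001) = 1.000
y ⊙ (y ⇒ ¬¬x) = max(0, 0.830 + 1.000 − 1) = max(0, 0.830) = 0.830
¬(y ⊙ (y ⇒ ¬¬x)) = 1 − 0.830 = 0.170
¬¬(y ⊙ (y ⇒ ¬¬x)) = 1 − 0.170 = 0.830
(x ⇒ z) ⊙ ¬¬(y ⊙ (y ⇒ ¬¬x)) = max(0, 0.867 + 0.830 − 1) = max(0, 0.697) = 0.697
¬((x ⇒ z) ⊙ ¬¬(y ⊙ (y ⇒ ¬¬x))) = 1 − 0.697 = 0.303
x ⇒ ¬((x ⇒ z) ⊙ ¬¬(y ⊙ (y ⇒ ¬¬x))) = min(1, 1 − 0.831 + 0.303) = min(1, 0.472) = 0.472
¬(x ⇒ ¬((x ⇒ z) ⊙ ¬¬(y ⊙ (y ⇒ ¬¬x)))) = 1 − 0.472 = 0.528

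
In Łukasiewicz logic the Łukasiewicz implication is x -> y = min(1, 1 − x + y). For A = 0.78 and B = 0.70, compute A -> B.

A -> B = min(1, 1 − 0.78 + 0.70) = min(1, 0.92) = 0.92
For comparison, the Gödel implication (1 if x ≤ y else y) would give 0.70.

0.92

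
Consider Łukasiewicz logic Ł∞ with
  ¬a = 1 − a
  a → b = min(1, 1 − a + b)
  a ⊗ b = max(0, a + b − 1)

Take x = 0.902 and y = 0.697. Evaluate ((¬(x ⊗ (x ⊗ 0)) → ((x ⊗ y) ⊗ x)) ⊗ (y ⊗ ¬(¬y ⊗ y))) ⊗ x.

0.100

x ⊗ 0 = max(0, 0.902 + 0.000 − 1) = max(0, -0.098) = 0.000
x ⊗ (x ⊗ 0) = max(0, 0.902 + 0.000 − 1) = max(0, -0.098) = 0.000
¬(x ⊗ (x ⊗ 0)) = 1 − 0.000 = 1.000
x ⊗ y = max(0, 0.902 + 0.697 − 1) = max(0, 0.599) = 0.599
(x ⊗ y) ⊗ x = max(0, 0.599 + 0.902 − 1) = max(0, 0.501) = 0.501
¬(x ⊗ (x ⊗ 0)) → ((x ⊗ y) ⊗ x) = min(1, 1 − 1.000 + 0.501) = min(1, 0.501) = 0.501
¬y = 1 − 0.697 = 0.303
¬y ⊗ y = max(0, 0.303 + 0.697 − 1) = max(0, 0.000) = 0.000
¬(¬y ⊗ y) = 1 − 0.000 = 1.000
y ⊗ ¬(¬y ⊗ y) = max(0, 0.697 + 1.000 − 1) = max(0, 0.697) = 0.697
(¬(x ⊗ (x ⊗ 0)) → ((x ⊗ y) ⊗ x)) ⊗ (y ⊗ ¬(¬y ⊗ y)) = max(0, 0.501 + 0.697 − 1) = max(0, 0.198) = 0.198
((¬(x ⊗ (x ⊗ 0)) → ((x ⊗ y) ⊗ x)) ⊗ (y ⊗ ¬(¬y ⊗ y))) ⊗ x = max(0, 0.198 + 0.902 − 1) = max(0, 0.100) = 0.100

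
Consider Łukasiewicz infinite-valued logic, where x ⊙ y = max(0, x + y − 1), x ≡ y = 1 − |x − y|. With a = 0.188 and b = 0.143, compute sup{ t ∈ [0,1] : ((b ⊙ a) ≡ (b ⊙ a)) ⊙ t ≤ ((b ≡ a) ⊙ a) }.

b ⊙ a = max(0, 0.143 + 0.188 − 1) = max(0, -0.669) = 0.000
(b ⊙ a) ≡ (b ⊙ a) = 1 − |0.000 − 0.000| = 1 − 0.000 = 1.000
So the left factor is (b ⊙ a) ≡ (b ⊙ a) = 1.000.
b ≡ a = 1 − |0.143 − 0.188| = 1 − 0.045 = 0.955
(b ≡ a) ⊙ a = max(0, 0.955 + 0.188 − 1) = max(0, 0.143) = 0.143
So the right-hand bound is (b ≡ a) ⊙ a = 0.143.
The residuum of the Łukasiewicz t-norm gives the supremum: min(1, 1 − 1.000 + 0.143).
1 − 1.000 + 0.143 = 0.143, so t = min(1, 0.143) = 0.143.
Check: 1.000 ⊙ 0.143 = max(0, 0.143) = 0.143 ≤ 0.143.

0.143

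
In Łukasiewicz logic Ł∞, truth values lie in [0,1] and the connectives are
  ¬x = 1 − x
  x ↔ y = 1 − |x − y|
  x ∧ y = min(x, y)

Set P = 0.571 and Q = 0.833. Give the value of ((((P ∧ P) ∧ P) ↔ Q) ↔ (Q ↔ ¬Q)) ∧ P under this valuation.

0.571

P ∧ P = min(0.571, 0.571) = 0.571
(P ∧ P) ∧ P = min(0.571, 0.571) = 0.571
((P ∧ P) ∧ P) ↔ Q = 1 − |0.571 − 0.833| = 1 − 0.262 = 0.738
¬Q = 1 − 0.833 = 0.167
Q ↔ ¬Q = 1 − |0.833 − 0.167| = 1 − 0.666 = 0.334
(((P ∧ P) ∧ P) ↔ Q) ↔ (Q ↔ ¬Q) = 1 − |0.738 − 0.334| = 1 − 0.404 = 0.596
((((P ∧ P) ∧ P) ↔ Q) ↔ (Q ↔ ¬Q)) ∧ P = min(0.596, 0.571) = 0.571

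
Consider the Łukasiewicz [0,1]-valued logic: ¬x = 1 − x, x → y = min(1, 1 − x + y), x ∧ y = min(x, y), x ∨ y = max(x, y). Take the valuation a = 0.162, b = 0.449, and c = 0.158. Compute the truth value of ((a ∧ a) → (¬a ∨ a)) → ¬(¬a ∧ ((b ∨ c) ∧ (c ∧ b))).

0.842

a ∧ a = min(0.162, 0.162) = 0.162
¬a = 1 − 0.162 = 0.838
¬a ∨ a = max(0.838, 0.162) = 0.838
(a ∧ a) → (¬a ∨ a) = min(1, 1 − 0.162 + 0.838) = min(1, 1.676) = 1.000
b ∨ c = max(0.449, 0.158) = 0.449
c ∧ b = min(0.158, 0.449) = 0.158
(b ∨ c) ∧ (c ∧ b) = min(0.449, 0.158) = 0.158
¬a ∧ ((b ∨ c) ∧ (c ∧ b)) = min(0.838, 0.158) = 0.158
¬(¬a ∧ ((b ∨ c) ∧ (c ∧ b))) = 1 − 0.158 = 0.842
((a ∧ a) → (¬a ∨ a)) → ¬(¬a ∧ ((b ∨ c) ∧ (c ∧ b))) = min(1, 1 − 1.000 + 0.842) = min(1, 0.842) = 0.842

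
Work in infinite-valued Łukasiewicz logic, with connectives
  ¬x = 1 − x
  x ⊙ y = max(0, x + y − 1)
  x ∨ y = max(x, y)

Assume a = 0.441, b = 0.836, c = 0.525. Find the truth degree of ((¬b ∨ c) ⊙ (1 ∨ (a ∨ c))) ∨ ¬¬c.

¬b = 1 − 0.836 = 0.164
¬b ∨ c = max(0.164, 0.525) = 0.525
a ∨ c = max(0.441, 0.525) = 0.525
1 ∨ (a ∨ c) = max(1.000, 0.525) = 1.000
(¬b ∨ c) ⊙ (1 ∨ (a ∨ c)) = max(0, 0.525 + 1.000 − 1) = max(0, 0.525) = 0.525
¬c = 1 − 0.525 = 0.475
¬¬c = 1 − 0.475 = 0.525
((¬b ∨ c) ⊙ (1 ∨ (a ∨ c))) ∨ ¬¬c = max(0.525, 0.525) = 0.525

0.525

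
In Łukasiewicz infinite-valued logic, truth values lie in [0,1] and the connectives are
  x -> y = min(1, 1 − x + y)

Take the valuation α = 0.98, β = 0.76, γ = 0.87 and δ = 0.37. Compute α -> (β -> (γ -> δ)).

γ -> δ = min(1, 1 − 0.87 + 0.37) = min(1, 0.50) = 0.50
β -> (γ -> δ) = min(1, 1 − 0.76 + 0.50) = min(1, 0.74) = 0.74
α -> (β -> (γ -> δ)) = min(1, 1 − 0.98 + 0.74) = min(1, 0.76) = 0.76

0.76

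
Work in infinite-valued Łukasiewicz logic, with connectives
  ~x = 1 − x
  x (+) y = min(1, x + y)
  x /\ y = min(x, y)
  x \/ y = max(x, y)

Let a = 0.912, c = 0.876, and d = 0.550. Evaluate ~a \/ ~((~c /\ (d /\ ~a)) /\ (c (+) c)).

0.912

~a = 1 − 0.912 = 0.088
~c = 1 − 0.876 = 0.124
d /\ ~a = min(0.550, 0.088) = 0.088
~c /\ (d /\ ~a) = min(0.124, 0.088) = 0.088
c (+) c = min(1, 0.876 + 0.876) = min(1, 1.752) = 1.000
(~c /\ (d /\ ~a)) /\ (c (+) c) = min(0.088, 1.000) = 0.088
~((~c /\ (d /\ ~a)) /\ (c (+) c)) = 1 − 0.088 = 0.912
~a \/ ~((~c /\ (d /\ ~a)) /\ (c (+) c)) = max(0.088, 0.912) = 0.912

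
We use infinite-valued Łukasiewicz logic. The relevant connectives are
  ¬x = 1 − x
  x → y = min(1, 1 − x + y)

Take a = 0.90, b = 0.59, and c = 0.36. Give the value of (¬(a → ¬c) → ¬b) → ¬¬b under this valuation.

0.59

¬c = 1 − 0.36 = 0.64
a → ¬c = min(1, 1 − 0.90 + 0.64) = min(1, 0.74) = 0.74
¬(a → ¬c) = 1 − 0.74 = 0.26
¬b = 1 − 0.59 = 0.41
¬(a → ¬c) → ¬b = min(1, 1 − 0.26 + 0.41) = min(1, 1.15) = 1.00
¬¬b = 1 − 0.41 = 0.59
(¬(a → ¬c) → ¬b) → ¬¬b = min(1, 1 − 1.00 + 0.59) = min(1, 0.59) = 0.59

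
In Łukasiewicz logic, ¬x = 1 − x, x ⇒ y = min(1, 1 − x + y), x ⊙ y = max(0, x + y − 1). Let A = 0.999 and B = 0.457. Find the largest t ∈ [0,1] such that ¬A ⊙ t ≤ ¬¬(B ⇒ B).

1.000

¬A = 1 − 0.999 = 0.001
So the left factor is ¬A = 0.001.
B ⇒ B = min(1, 1 − 0.457 + 0.457) = min(1, 1.000) = 1.000
¬(B ⇒ B) = 1 − 1.000 = 0.000
¬¬(B ⇒ B) = 1 − 0.000 = 1.000
So the right-hand bound is ¬¬(B ⇒ B) = 1.000.
The residuum of the Łukasiewicz t-norm gives the supremum: min(1, 1 − 0.001 + 1.000).
1 − 0.001 + 1.000 = 1.999, so t = min(1, 1.999) = 1.000.
Check: 0.001 ⊙ 1.000 = max(0, 0.001) = 0.001 ≤ 1.000.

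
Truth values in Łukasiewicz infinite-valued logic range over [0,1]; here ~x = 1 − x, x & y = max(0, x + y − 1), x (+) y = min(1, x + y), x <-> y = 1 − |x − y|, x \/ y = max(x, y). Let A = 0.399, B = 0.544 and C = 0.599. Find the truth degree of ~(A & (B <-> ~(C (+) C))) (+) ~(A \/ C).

1.000

C (+) C = min(1, 0.599 + 0.599) = min(1, 1.198) = 1.000
~(C (+) C) = 1 − 1.000 = 0.000
B <-> ~(C (+) C) = 1 − |0.544 − 0.000| = 1 − 0.544 = 0.456
A & (B <-> ~(C (+) C)) = max(0, 0.399 + 0.456 − 1) = max(0, -0.145) = 0.000
~(A & (B <-> ~(C (+) C))) = 1 − 0.000 = 1.000
A \/ C = max(0.399, 0.599) = 0.599
~(A \/ C) = 1 − 0.599 = 0.401
~(A & (B <-> ~(C (+) C))) (+) ~(A \/ C) = min(1, 1.000 + 0.401) = min(1, 1.401) = 1.000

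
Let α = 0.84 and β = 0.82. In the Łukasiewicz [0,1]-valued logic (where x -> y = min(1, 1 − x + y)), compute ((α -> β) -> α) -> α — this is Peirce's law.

0.98

α -> β = min(1, 1 − 0.84 + 0.82) = min(1, 0.98) = 0.98
(α -> β) -> α = min(1, 1 − 0.98 + 0.84) = min(1, 0.86) = 0.86
((α -> β) -> α) -> α = min(1, 1 − 0.86 + 0.84) = min(1, 0.98) = 0.98
(The value 0.98 < 1 shows this instance is not satisfied; not a Ł∞-tautology in general.)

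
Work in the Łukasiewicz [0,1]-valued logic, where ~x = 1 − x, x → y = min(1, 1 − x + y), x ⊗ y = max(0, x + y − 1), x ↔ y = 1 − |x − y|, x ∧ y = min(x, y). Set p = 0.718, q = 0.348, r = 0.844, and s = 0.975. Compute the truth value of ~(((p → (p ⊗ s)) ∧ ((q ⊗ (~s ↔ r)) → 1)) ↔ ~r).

p ⊗ s = max(0, 0.718 + 0.975 − 1) = max(0, 0.693) = 0.693
p → (p ⊗ s) = min(1, 1 − 0.718 + 0.693) = min(1, 0.975) = 0.975
~s = 1 − 0.975 = 0.025
~s ↔ r = 1 − |0.025 − 0.844| = 1 − 0.819 = 0.181
q ⊗ (~s ↔ r) = max(0, 0.348 + 0.181 − 1) = max(0, -0.471) = 0.000
(q ⊗ (~s ↔ r)) → 1 = min(1, 1 − 0.000 + 1.000) = min(1, 2.000) = 1.000
(p → (p ⊗ s)) ∧ ((q ⊗ (~s ↔ r)) → 1) = min(0.975, 1.000) = 0.975
~r = 1 − 0.844 = 0.156
((p → (p ⊗ s)) ∧ ((q ⊗ (~s ↔ r)) → 1)) ↔ ~r = 1 − |0.975 − 0.156| = 1 − 0.819 = 0.181
~(((p → (p ⊗ s)) ∧ ((q ⊗ (~s ↔ r)) → 1)) ↔ ~r) = 1 − 0.181 = 0.819

0.819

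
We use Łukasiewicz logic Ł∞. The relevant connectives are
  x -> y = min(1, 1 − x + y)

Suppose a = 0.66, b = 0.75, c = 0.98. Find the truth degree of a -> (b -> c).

1.00

b -> c = min(1, 1 − 0.75 + 0.98) = min(1, 1.23) = 1.00
a -> (b -> c) = min(1, 1 − 0.66 + 1.00) = min(1, 1.34) = 1.00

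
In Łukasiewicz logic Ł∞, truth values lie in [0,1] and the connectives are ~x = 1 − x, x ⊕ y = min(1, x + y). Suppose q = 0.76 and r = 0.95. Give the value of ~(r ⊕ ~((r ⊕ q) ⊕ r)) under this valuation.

0.05

r ⊕ q = min(1, 0.95 + 0.76) = min(1, 1.71) = 1.00
(r ⊕ q) ⊕ r = min(1, 1.00 + 0.95) = min(1, 1.95) = 1.00
~((r ⊕ q) ⊕ r) = 1 − 1.00 = 0.00
r ⊕ ~((r ⊕ q) ⊕ r) = min(1, 0.95 + 0.00) = min(1, 0.95) = 0.95
~(r ⊕ ~((r ⊕ q) ⊕ r)) = 1 − 0.95 = 0.05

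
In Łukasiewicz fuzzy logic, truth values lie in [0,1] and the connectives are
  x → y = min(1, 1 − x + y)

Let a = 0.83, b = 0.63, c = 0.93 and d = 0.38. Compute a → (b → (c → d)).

c → d = min(1, 1 − 0.93 + 0.38) = min(1, 0.45) = 0.45
b → (c → d) = min(1, 1 − 0.63 + 0.45) = min(1, 0.82) = 0.82
a → (b → (c → d)) = min(1, 1 − 0.83 + 0.82) = min(1, 0.99) = 0.99

0.99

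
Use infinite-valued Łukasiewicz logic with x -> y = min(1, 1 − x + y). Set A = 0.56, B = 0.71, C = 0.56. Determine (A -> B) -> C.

A -> B = min(1, 1 − 0.56 + 0.71) = min(1, 1.15) = 1.00
(A -> B) -> C = min(1, 1 − 1.00 + 0.56) = min(1, 0.56) = 0.56

0.56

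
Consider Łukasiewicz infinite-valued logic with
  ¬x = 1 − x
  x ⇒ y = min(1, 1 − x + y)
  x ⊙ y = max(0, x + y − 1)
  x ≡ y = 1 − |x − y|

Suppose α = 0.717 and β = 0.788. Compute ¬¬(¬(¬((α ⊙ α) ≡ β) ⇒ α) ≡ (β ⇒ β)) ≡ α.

0.283

α ⊙ α = max(0, 0.717 + 0.717 − 1) = max(0, 0.434) = 0.434
(α ⊙ α) ≡ β = 1 − |0.434 − 0.788| = 1 − 0.354 = 0.646
¬((α ⊙ α) ≡ β) = 1 − 0.646 = 0.354
¬((α ⊙ α) ≡ β) ⇒ α = min(1, 1 − 0.354 + 0.717) = min(1, 1.363) = 1.000
¬(¬((α ⊙ α) ≡ β) ⇒ α) = 1 − 1.000 = 0.000
β ⇒ β = min(1, 1 − 0.788 + 0.788) = min(1, 1.000) = 1.000
¬(¬((α ⊙ α) ≡ β) ⇒ α) ≡ (β ⇒ β) = 1 − |0.000 − 1.000| = 1 − 1.000 = 0.000
¬(¬(¬((α ⊙ α) ≡ β) ⇒ α) ≡ (β ⇒ β)) = 1 − 0.000 = 1.000
¬¬(¬(¬((α ⊙ α) ≡ β) ⇒ α) ≡ (β ⇒ β)) = 1 − 1.000 = 0.000
¬¬(¬(¬((α ⊙ α) ≡ β) ⇒ α) ≡ (β ⇒ β)) ≡ α = 1 − |0.000 − 0.717| = 1 − 0.717 = 0.283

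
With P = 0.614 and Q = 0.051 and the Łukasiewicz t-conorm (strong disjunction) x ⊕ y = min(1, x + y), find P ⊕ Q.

0.665

P ⊕ Q = min(1, 0.614 + 0.051) = min(1, 0.665) = 0.665
For comparison, the Gödel t-conorm max(x, y) would give 0.614.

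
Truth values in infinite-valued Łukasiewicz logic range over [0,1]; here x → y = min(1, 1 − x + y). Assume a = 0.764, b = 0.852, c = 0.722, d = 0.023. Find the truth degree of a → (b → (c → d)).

c → d = min(1, 1 − 0.722 + 0.023) = min(1, 0.301) = 0.301
b → (c → d) = min(1, 1 − 0.852 + 0.301) = min(1, 0.449) = 0.449
a → (b → (c → d)) = min(1, 1 − 0.764 + 0.449) = min(1, 0.685) = 0.685

0.685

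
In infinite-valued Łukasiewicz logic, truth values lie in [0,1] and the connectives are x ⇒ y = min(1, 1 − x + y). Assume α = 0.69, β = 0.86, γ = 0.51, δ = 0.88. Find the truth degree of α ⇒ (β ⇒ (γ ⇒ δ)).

γ ⇒ δ = min(1, 1 − 0.51 + 0.88) = min(1, 1.37) = 1.00
β ⇒ (γ ⇒ δ) = min(1, 1 − 0.86 + 1.00) = min(1, 1.14) = 1.00
α ⇒ (β ⇒ (γ ⇒ δ)) = min(1, 1 − 0.69 + 1.00) = min(1, 1.31) = 1.00

1.00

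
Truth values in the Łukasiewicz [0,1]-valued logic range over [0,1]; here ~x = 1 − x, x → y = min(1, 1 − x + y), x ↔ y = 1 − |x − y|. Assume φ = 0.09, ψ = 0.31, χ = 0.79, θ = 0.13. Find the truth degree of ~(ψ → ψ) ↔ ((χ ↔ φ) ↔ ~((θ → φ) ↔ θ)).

ψ → ψ = min(1, 1 − 0.31 + 0.31) = min(1, 1.00) = 1.00
~(ψ → ψ) = 1 − 1.00 = 0.00
χ ↔ φ = 1 − |0.79 − 0.09| = 1 − 0.70 = 0.30
θ → φ = min(1, 1 − 0.13 + 0.09) = min(1, 0.96) = 0.96
(θ → φ) ↔ θ = 1 − |0.96 − 0.13| = 1 − 0.83 = 0.17
~((θ → φ) ↔ θ) = 1 − 0.17 = 0.83
(χ ↔ φ) ↔ ~((θ → φ) ↔ θ) = 1 − |0.30 − 0.83| = 1 − 0.53 = 0.47
~(ψ → ψ) ↔ ((χ ↔ φ) ↔ ~((θ → φ) ↔ θ)) = 1 − |0.00 − 0.47| = 1 − 0.47 = 0.53

0.53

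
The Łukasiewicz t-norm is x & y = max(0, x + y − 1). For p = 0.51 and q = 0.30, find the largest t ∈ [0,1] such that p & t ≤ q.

0.79

The residuum of the Łukasiewicz t-norm gives the supremum: min(1, 1 − 0.51 + 0.30).
1 − 0.51 + 0.30 = 0.79, so t = min(1, 0.79) = 0.79.
Check: 0.51 & 0.79 = max(0, 0.30) = 0.30 ≤ 0.30.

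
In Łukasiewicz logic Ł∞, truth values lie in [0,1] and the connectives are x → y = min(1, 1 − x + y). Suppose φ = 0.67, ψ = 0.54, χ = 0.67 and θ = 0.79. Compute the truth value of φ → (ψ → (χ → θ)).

1.00

χ → θ = min(1, 1 − 0.67 + 0.79) = min(1, 1.12) = 1.00
ψ → (χ → θ) = min(1, 1 − 0.54 + 1.00) = min(1, 1.46) = 1.00
φ → (ψ → (χ → θ)) = min(1, 1 − 0.67 + 1.00) = min(1, 1.33) = 1.00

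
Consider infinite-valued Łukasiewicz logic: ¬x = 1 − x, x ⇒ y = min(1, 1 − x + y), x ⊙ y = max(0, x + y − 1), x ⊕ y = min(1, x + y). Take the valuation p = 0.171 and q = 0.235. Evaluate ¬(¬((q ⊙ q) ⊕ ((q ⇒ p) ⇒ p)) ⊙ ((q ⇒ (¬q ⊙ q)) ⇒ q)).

0.765

q ⊙ q = max(0, 0.235 + 0.235 − 1) = max(0, -0.530) = 0.000
q ⇒ p = min(1, 1 − 0.235 + 0.171) = min(1, 0.936) = 0.936
(q ⇒ p) ⇒ p = min(1, 1 − 0.936 + 0.171) = min(1, 0.235) = 0.235
(q ⊙ q) ⊕ ((q ⇒ p) ⇒ p) = min(1, 0.000 + 0.235) = min(1, 0.235) = 0.235
¬((q ⊙ q) ⊕ ((q ⇒ p) ⇒ p)) = 1 − 0.235 = 0.765
¬q = 1 − 0.235 = 0.765
¬q ⊙ q = max(0, 0.765 + 0.235 − 1) = max(0, 0.000) = 0.000
q ⇒ (¬q ⊙ q) = min(1, 1 − 0.235 + 0.000) = min(1, 0.765) = 0.765
(q ⇒ (¬q ⊙ q)) ⇒ q = min(1, 1 − 0.765 + 0.235) = min(1, 0.470) = 0.470
¬((q ⊙ q) ⊕ ((q ⇒ p) ⇒ p)) ⊙ ((q ⇒ (¬q ⊙ q)) ⇒ q) = max(0, 0.765 + 0.470 − 1) = max(0, 0.235) = 0.235
¬(¬((q ⊙ q) ⊕ ((q ⇒ p) ⇒ p)) ⊙ ((q ⇒ (¬q ⊙ q)) ⇒ q)) = 1 − 0.235 = 0.765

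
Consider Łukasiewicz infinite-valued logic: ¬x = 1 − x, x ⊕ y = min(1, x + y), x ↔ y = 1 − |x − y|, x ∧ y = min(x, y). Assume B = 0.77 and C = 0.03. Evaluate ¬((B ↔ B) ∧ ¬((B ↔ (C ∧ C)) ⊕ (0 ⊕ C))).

0.29

B ↔ B = 1 − |0.77 − 0.77| = 1 − 0.00 = 1.00
C ∧ C = min(0.03, 0.03) = 0.03
B ↔ (C ∧ C) = 1 − |0.77 − 0.03| = 1 − 0.74 = 0.26
0 ⊕ C = min(1, 0.00 + 0.03) = min(1, 0.03) = 0.03
(B ↔ (C ∧ C)) ⊕ (0 ⊕ C) = min(1, 0.26 + 0.03) = min(1, 0.29) = 0.29
¬((B ↔ (C ∧ C)) ⊕ (0 ⊕ C)) = 1 − 0.29 = 0.71
(B ↔ B) ∧ ¬((B ↔ (C ∧ C)) ⊕ (0 ⊕ C)) = min(1.00, 0.71) = 0.71
¬((B ↔ B) ∧ ¬((B ↔ (C ∧ C)) ⊕ (0 ⊕ C))) = 1 − 0.71 = 0.29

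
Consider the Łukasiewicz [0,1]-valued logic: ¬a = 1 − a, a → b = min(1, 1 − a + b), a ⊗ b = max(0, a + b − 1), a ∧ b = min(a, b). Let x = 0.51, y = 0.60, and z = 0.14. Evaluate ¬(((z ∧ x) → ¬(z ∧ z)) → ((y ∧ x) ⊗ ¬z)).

z ∧ x = min(0.14, 0.51) = 0.14
z ∧ z = min(0.14, 0.14) = 0.14
¬(z ∧ z) = 1 − 0.14 = 0.86
(z ∧ x) → ¬(z ∧ z) = min(1, 1 − 0.14 + 0.86) = min(1, 1.72) = 1.00
y ∧ x = min(0.60, 0.51) = 0.51
¬z = 1 − 0.14 = 0.86
(y ∧ x) ⊗ ¬z = max(0, 0.51 + 0.86 − 1) = max(0, 0.37) = 0.37
((z ∧ x) → ¬(z ∧ z)) → ((y ∧ x) ⊗ ¬z) = min(1, 1 − 1.00 + 0.37) = min(1, 0.37) = 0.37
¬(((z ∧ x) → ¬(z ∧ z)) → ((y ∧ x) ⊗ ¬z)) = 1 − 0.37 = 0.63

0.63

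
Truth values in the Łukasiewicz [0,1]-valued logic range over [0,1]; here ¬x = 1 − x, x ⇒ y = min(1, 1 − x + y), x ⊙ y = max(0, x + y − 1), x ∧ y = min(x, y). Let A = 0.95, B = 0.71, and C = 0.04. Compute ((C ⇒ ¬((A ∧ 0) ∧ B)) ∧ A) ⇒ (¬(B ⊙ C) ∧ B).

0.76

A ∧ 0 = min(0.95, 0.00) = 0.00
(A ∧ 0) ∧ B = min(0.00, 0.71) = 0.00
¬((A ∧ 0) ∧ B) = 1 − 0.00 = 1.00
C ⇒ ¬((A ∧ 0) ∧ B) = min(1, 1 − 0.04 + 1.00) = min(1, 1.96) = 1.00
(C ⇒ ¬((A ∧ 0) ∧ B)) ∧ A = min(1.00, 0.95) = 0.95
B ⊙ C = max(0, 0.71 + 0.04 − 1) = max(0, -0.25) = 0.00
¬(B ⊙ C) = 1 − 0.00 = 1.00
¬(B ⊙ C) ∧ B = min(1.00, 0.71) = 0.71
((C ⇒ ¬((A ∧ 0) ∧ B)) ∧ A) ⇒ (¬(B ⊙ C) ∧ B) = min(1, 1 − 0.95 + 0.71) = min(1, 0.76) = 0.76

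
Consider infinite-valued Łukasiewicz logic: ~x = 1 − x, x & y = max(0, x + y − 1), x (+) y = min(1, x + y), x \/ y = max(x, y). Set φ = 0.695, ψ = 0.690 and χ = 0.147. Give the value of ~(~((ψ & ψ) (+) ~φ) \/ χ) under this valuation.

ψ & ψ = max(0, 0.690 + 0.690 − 1) = max(0, 0.380) = 0.380
~φ = 1 − 0.695 = 0.305
(ψ & ψ) (+) ~φ = min(1, 0.380 + 0.305) = min(1, 0.685) = 0.685
~((ψ & ψ) (+) ~φ) = 1 − 0.685 = 0.315
~((ψ & ψ) (+) ~φ) \/ χ = max(0.315, 0.147) = 0.315
~(~((ψ & ψ) (+) ~φ) \/ χ) = 1 − 0.315 = 0.685

0.685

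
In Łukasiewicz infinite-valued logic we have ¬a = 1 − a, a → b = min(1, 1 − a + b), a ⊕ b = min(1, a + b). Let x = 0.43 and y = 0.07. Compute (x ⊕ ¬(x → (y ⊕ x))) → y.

0.64

y ⊕ x = min(1, 0.07 + 0.43) = min(1, 0.50) = 0.50
x → (y ⊕ x) = min(1, 1 − 0.43 + 0.50) = min(1, 1.07) = 1.00
¬(x → (y ⊕ x)) = 1 − 1.00 = 0.00
x ⊕ ¬(x → (y ⊕ x)) = min(1, 0.43 + 0.00) = min(1, 0.43) = 0.43
(x ⊕ ¬(x → (y ⊕ x))) → y = min(1, 1 − 0.43 + 0.07) = min(1, 0.64) = 0.64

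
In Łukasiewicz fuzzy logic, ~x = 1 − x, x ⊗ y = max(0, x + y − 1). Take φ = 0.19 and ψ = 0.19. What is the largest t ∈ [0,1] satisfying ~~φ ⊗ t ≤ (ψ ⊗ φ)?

0.81

~φ = 1 − 0.19 = 0.81
~~φ = 1 − 0.81 = 0.19
So the left factor is ~~φ = 0.19.
ψ ⊗ φ = max(0, 0.19 + 0.19 − 1) = max(0, -0.62) = 0.00
So the right-hand bound is ψ ⊗ φ = 0.00.
The residuum of the Łukasiewicz t-norm gives the supremum: min(1, 1 − 0.19 + 0.00).
1 − 0.19 + 0.00 = 0.81, so t = min(1, 0.81) = 0.81.
Check: 0.19 ⊗ 0.81 = max(0, 0.00) = 0.00 ≤ 0.00.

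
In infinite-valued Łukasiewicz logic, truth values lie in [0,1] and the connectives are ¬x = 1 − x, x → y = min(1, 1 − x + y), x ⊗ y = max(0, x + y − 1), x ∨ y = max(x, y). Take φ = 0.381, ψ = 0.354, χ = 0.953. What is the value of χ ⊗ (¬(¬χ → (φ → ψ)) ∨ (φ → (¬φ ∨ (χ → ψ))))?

¬χ = 1 − 0.953 = 0.047
φ → ψ = min(1, 1 − 0.381 + 0.354) = min(1, 0.973) = 0.973
¬χ → (φ → ψ) = min(1, 1 − 0.047 + 0.973) = min(1, 1.926) = 1.000
¬(¬χ → (φ → ψ)) = 1 − 1.000 = 0.000
¬φ = 1 − 0.381 = 0.619
χ → ψ = min(1, 1 − 0.953 + 0.354) = min(1, 0.401) = 0.401
¬φ ∨ (χ → ψ) = max(0.619, 0.401) = 0.619
φ → (¬φ ∨ (χ → ψ)) = min(1, 1 − 0.381 + 0.619) = min(1, 1.238) = 1.000
¬(¬χ → (φ → ψ)) ∨ (φ → (¬φ ∨ (χ → ψ))) = max(0.000, 1.000) = 1.000
χ ⊗ (¬(¬χ → (φ → ψ)) ∨ (φ → (¬φ ∨ (χ → ψ)))) = max(0, 0.953 + 1.000 − 1) = max(0, 0.953) = 0.953

0.953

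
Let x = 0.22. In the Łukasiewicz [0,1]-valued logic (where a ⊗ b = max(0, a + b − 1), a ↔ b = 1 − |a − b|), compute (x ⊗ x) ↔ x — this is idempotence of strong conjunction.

0.78

x ⊗ x = max(0, 0.22 + 0.22 − 1) = max(0, -0.56) = 0.00
(x ⊗ x) ↔ x = 1 − |0.00 − 0.22| = 1 − 0.22 = 0.78
(The value 0.78 < 1 shows this instance is not satisfied; fails in Ł∞ since a ⊗ a = max(0, 2a−1) ≠ a in general.)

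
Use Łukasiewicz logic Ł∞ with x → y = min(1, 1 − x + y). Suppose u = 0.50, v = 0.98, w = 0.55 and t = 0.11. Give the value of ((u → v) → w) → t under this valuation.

u → v = min(1, 1 − 0.50 + 0.98) = min(1, 1.48) = 1.00
(u → v) → w = min(1, 1 − 1.00 + 0.55) = min(1, 0.55) = 0.55
((u → v) → w) → t = min(1, 1 − 0.55 + 0.11) = min(1, 0.56) = 0.56

0.56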